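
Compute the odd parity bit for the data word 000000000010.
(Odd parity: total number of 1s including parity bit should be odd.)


Number of 1s in data: 1
Parity bit: 0

0


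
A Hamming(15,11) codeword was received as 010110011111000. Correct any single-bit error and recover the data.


Syndrome = 15: error at position 15

Data: 01001111001 (corrected bit 15)


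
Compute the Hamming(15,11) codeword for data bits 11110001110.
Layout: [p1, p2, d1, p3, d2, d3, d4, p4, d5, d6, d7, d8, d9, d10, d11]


Parity bits: p1=0, p2=0, p3=0, p4=1

001011110001110


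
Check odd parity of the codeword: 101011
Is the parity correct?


Number of 1s: 4

No, parity error (4 ones)


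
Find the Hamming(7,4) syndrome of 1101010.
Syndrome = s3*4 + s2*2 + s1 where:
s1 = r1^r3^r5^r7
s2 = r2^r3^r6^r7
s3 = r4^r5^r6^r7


s1=1, s2=0, s3=0

Syndrome = 1 (error at position 1)


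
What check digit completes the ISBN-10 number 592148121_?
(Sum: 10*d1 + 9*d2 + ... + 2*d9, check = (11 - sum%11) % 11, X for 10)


Weighted sum: 230
230 mod 11 = 10

Check digit: 1


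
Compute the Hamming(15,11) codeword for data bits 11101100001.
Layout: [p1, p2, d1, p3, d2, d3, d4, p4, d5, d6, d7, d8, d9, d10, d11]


Parity bits: p1=0, p2=0, p3=1, p4=1

001111011100001


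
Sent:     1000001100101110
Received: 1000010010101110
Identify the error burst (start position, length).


XOR: 0000011110000000

Burst at position 5, length 4


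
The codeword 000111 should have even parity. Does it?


Number of 1s: 3

No, parity error (3 ones)


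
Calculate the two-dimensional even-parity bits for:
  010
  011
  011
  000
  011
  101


Row parities: 100000
Column parities: 100

Row P: 100000, Col P: 100, Corner: 1


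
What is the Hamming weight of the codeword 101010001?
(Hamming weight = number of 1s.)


Counting 1s in 101010001

4


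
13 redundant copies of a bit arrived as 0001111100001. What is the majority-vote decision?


Ones: 6 out of 13
Threshold: 7

0 (6/13 voted 1)


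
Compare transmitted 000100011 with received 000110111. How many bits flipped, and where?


XOR: 000010100

2 error(s) at position(s): 4, 6


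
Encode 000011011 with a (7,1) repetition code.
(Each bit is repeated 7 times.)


Each bit -> 7 copies

000000000000000000000000000011111111111111000000011111111111111


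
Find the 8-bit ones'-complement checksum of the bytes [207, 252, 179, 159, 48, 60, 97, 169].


Sum = 1171 mod 256 = 147
Complement = 108

108


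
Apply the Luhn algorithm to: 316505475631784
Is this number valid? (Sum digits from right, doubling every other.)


Luhn sum = 53
53 mod 10 = 3

Invalid (Luhn sum mod 10 = 3)


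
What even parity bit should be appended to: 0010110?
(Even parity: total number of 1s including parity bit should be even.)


Number of 1s in data: 3
Parity bit: 1

1


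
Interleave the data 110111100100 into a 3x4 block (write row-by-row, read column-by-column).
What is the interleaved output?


Matrix:
  1101
  1110
  0100
Read columns: 110111010100

110111010100


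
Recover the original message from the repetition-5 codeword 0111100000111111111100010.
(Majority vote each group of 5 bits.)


Groups: 01111, 00000, 11111, 11111, 00010
Majority votes: 10110

10110


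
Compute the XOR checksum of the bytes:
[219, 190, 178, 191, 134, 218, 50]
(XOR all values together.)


XOR chain: 219 ^ 190 ^ 178 ^ 191 ^ 134 ^ 218 ^ 50 = 6

6


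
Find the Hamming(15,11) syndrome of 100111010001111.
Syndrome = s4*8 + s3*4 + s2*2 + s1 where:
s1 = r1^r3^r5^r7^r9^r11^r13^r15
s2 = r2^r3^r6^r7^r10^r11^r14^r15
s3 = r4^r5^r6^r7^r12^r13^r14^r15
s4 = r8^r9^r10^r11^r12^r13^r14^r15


s1=0, s2=1, s3=1, s4=1

Syndrome = 14 (error at position 14)


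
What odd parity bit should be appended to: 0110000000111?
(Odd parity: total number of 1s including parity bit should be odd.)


Number of 1s in data: 5
Parity bit: 0

0


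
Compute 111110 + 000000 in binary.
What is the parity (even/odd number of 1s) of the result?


111110 = 62
000000 = 0
Sum = 62 = 111110
1s count = 5

odd parity (5 ones in 111110)


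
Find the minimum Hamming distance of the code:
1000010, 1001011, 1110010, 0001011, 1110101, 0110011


Comparing all pairs, minimum distance: 1
Can detect 0 errors, correct 0 errors

1


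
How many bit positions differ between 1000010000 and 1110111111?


XOR: 0110101111
Count of 1s: 7

7


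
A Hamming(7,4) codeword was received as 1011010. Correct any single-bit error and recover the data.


Syndrome = 0: no error detected

Data: 1010 (no errors)


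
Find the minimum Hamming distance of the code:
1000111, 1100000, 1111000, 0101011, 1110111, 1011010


Comparing all pairs, minimum distance: 2
Can detect 1 errors, correct 0 errors

2


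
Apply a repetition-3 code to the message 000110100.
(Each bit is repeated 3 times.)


Each bit -> 3 copies

000000000111111000111000000


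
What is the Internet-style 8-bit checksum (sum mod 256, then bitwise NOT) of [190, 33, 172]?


Sum = 395 mod 256 = 139
Complement = 116

116


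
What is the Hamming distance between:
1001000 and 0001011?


XOR: 1000011
Count of 1s: 3

3


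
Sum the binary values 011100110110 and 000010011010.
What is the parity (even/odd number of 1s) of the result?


011100110110 = 1846
000010011010 = 154
Sum = 2000 = 11111010000
1s count = 6

even parity (6 ones in 11111010000)


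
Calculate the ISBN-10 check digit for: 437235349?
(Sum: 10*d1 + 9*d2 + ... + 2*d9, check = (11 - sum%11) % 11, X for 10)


Weighted sum: 222
222 mod 11 = 2

Check digit: 9


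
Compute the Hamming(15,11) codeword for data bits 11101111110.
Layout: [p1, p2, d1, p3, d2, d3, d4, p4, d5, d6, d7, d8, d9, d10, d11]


Parity bits: p1=1, p2=1, p3=1, p4=0

111111001111110


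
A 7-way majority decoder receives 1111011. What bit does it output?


Ones: 6 out of 7
Threshold: 4

1 (6/7 voted 1)


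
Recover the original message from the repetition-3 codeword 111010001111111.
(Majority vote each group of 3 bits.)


Groups: 111, 010, 001, 111, 111
Majority votes: 10011

10011


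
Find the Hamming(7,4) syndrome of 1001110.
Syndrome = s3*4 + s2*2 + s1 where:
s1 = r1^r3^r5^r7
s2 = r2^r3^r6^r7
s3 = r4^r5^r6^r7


s1=0, s2=1, s3=1

Syndrome = 6 (error at position 6)


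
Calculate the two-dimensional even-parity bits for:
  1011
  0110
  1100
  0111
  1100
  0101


Row parities: 100100
Column parities: 1111

Row P: 100100, Col P: 1111, Corner: 0


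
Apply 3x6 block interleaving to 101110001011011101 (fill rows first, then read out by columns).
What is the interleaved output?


Matrix:
  101110
  001011
  011101
Read columns: 100001111101110011

100001111101110011


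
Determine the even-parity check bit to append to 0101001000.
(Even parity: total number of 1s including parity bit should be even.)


Number of 1s in data: 3
Parity bit: 1

1


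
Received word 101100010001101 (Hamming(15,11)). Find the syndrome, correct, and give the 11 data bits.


Syndrome = 0: no error detected

Data: 10000001101 (no errors)


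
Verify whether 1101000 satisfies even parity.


Number of 1s: 3

No, parity error (3 ones)


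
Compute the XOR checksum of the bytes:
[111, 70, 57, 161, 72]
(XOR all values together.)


XOR chain: 111 ^ 70 ^ 57 ^ 161 ^ 72 = 249

249


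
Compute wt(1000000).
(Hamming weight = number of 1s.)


Counting 1s in 1000000

1


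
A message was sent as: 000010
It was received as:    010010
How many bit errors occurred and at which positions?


XOR: 010000

1 error(s) at position(s): 1


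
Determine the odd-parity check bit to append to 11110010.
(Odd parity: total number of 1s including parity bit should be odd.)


Number of 1s in data: 5
Parity bit: 0

0


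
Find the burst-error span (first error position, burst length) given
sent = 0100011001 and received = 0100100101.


XOR: 0000111100

Burst at position 4, length 4


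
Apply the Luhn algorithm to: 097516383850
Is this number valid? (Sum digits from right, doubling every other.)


Luhn sum = 56
56 mod 10 = 6

Invalid (Luhn sum mod 10 = 6)


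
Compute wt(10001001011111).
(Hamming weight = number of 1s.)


Counting 1s in 10001001011111

8


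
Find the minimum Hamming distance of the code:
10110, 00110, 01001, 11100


Comparing all pairs, minimum distance: 1
Can detect 0 errors, correct 0 errors

1


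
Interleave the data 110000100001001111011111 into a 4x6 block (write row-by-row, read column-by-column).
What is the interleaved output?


Matrix:
  110000
  100001
  001111
  011111
Read columns: 110010010011001100110111

110010010011001100110111


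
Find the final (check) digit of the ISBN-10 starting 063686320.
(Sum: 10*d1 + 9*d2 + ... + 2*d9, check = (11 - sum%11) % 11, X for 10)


Weighted sum: 216
216 mod 11 = 7

Check digit: 4


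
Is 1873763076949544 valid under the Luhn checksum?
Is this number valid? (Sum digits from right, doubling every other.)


Luhn sum = 85
85 mod 10 = 5

Invalid (Luhn sum mod 10 = 5)


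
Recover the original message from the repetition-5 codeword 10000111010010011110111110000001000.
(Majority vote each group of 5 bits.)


Groups: 10000, 11101, 00100, 11110, 11111, 00000, 01000
Majority votes: 0101100

0101100


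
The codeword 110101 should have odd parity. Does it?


Number of 1s: 4

No, parity error (4 ones)


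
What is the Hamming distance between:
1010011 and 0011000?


XOR: 1001011
Count of 1s: 4

4


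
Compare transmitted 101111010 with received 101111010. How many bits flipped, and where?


XOR: 000000000

0 errors (received matches sent)


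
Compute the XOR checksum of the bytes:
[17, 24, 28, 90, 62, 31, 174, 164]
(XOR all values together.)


XOR chain: 17 ^ 24 ^ 28 ^ 90 ^ 62 ^ 31 ^ 174 ^ 164 = 100

100


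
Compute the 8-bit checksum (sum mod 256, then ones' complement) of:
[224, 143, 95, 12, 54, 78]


Sum = 606 mod 256 = 94
Complement = 161

161


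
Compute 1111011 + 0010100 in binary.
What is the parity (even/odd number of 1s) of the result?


1111011 = 123
0010100 = 20
Sum = 143 = 10001111
1s count = 5

odd parity (5 ones in 10001111)


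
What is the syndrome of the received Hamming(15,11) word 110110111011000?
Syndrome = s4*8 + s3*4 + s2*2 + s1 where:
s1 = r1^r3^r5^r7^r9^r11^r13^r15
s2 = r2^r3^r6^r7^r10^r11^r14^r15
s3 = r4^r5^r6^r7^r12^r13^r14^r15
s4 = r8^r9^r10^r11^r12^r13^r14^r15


s1=1, s2=1, s3=0, s4=0

Syndrome = 3 (error at position 3)


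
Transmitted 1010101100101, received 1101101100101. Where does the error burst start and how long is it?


XOR: 0111000000000

Burst at position 1, length 3


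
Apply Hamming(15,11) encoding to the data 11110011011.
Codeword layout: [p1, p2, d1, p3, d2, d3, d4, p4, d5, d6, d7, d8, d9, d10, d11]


Parity bits: p1=1, p2=0, p3=0, p4=0

101011100011011


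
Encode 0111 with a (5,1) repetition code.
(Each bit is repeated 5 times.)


Each bit -> 5 copies

00000111111111111111


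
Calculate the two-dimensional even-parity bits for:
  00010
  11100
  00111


Row parities: 111
Column parities: 11001

Row P: 111, Col P: 11001, Corner: 1


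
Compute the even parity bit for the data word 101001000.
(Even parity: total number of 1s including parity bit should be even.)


Number of 1s in data: 3
Parity bit: 1

1


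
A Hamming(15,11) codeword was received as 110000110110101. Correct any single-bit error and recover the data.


Syndrome = 15: error at position 15

Data: 00010110100 (corrected bit 15)


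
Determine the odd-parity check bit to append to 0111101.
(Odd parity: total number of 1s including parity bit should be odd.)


Number of 1s in data: 5
Parity bit: 0

0


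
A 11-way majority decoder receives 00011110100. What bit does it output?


Ones: 5 out of 11
Threshold: 6

0 (5/11 voted 1)


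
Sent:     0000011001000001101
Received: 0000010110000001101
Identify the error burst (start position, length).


XOR: 0000001111000000000

Burst at position 6, length 4


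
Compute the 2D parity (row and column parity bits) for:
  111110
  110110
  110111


Row parities: 101
Column parities: 111111

Row P: 101, Col P: 111111, Corner: 0


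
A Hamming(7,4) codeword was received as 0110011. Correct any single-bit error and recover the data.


Syndrome = 0: no error detected

Data: 1011 (no errors)


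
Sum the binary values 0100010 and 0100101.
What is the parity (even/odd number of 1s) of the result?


0100010 = 34
0100101 = 37
Sum = 71 = 1000111
1s count = 4

even parity (4 ones in 1000111)


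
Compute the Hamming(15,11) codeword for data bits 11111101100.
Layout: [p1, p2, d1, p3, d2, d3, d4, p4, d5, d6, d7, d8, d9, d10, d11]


Parity bits: p1=1, p2=0, p3=1, p4=0

101111101101100


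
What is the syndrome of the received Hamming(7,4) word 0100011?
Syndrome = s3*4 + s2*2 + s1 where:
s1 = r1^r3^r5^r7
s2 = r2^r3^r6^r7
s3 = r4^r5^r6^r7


s1=1, s2=1, s3=0

Syndrome = 3 (error at position 3)


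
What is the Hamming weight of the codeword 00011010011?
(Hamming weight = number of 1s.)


Counting 1s in 00011010011

5


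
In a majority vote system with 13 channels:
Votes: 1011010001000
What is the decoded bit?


Ones: 5 out of 13
Threshold: 7

0 (5/13 voted 1)


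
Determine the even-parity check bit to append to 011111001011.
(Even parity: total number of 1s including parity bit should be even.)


Number of 1s in data: 8
Parity bit: 0

0


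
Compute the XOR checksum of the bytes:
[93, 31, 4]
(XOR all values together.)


XOR chain: 93 ^ 31 ^ 4 = 70

70


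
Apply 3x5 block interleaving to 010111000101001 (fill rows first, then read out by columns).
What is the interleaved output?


Matrix:
  01011
  10001
  01001
Read columns: 010101000100111

010101000100111


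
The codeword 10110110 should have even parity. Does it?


Number of 1s: 5

No, parity error (5 ones)


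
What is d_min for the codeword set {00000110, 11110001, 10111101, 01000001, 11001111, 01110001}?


Comparing all pairs, minimum distance: 1
Can detect 0 errors, correct 0 errors

1


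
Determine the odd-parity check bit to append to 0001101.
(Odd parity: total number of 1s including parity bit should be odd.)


Number of 1s in data: 3
Parity bit: 0

0


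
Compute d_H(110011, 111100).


XOR: 001111
Count of 1s: 4

4


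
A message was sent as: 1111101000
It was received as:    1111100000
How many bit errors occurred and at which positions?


XOR: 0000001000

1 error(s) at position(s): 6


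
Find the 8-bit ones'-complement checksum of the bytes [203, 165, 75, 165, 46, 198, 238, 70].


Sum = 1160 mod 256 = 136
Complement = 119

119


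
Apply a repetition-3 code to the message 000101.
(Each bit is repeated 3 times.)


Each bit -> 3 copies

000000000111000111


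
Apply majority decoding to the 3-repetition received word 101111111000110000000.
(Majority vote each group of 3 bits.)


Groups: 101, 111, 111, 000, 110, 000, 000
Majority votes: 1110100

1110100


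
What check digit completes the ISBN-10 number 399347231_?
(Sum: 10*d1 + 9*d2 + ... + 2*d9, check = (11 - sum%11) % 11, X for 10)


Weighted sum: 282
282 mod 11 = 7

Check digit: 4


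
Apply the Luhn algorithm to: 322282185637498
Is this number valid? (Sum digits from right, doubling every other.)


Luhn sum = 70
70 mod 10 = 0

Valid (Luhn sum mod 10 = 0)


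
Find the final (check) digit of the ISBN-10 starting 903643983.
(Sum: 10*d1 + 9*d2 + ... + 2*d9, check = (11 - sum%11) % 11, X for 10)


Weighted sum: 261
261 mod 11 = 8

Check digit: 3


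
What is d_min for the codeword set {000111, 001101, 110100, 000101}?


Comparing all pairs, minimum distance: 1
Can detect 0 errors, correct 0 errors

1


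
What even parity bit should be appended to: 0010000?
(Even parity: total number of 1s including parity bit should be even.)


Number of 1s in data: 1
Parity bit: 1

1


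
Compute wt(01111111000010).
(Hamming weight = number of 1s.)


Counting 1s in 01111111000010

8


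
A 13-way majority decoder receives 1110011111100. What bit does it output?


Ones: 9 out of 13
Threshold: 7

1 (9/13 voted 1)


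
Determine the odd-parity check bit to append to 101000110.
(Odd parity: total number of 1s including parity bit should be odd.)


Number of 1s in data: 4
Parity bit: 1

1


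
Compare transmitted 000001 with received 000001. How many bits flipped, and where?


XOR: 000000

0 errors (received matches sent)


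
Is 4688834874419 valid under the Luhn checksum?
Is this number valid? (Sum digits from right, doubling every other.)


Luhn sum = 77
77 mod 10 = 7

Invalid (Luhn sum mod 10 = 7)


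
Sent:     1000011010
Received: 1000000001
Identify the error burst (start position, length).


XOR: 0000011011

Burst at position 5, length 5


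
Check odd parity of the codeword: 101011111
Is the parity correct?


Number of 1s: 7

Yes, parity is correct (7 ones)


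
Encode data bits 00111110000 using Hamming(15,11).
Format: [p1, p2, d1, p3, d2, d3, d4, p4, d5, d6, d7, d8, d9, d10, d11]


Parity bits: p1=1, p2=0, p3=0, p4=1

100001111110000


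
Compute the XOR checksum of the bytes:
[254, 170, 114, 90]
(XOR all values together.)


XOR chain: 254 ^ 170 ^ 114 ^ 90 = 124

124


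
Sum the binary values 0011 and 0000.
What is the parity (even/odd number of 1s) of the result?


0011 = 3
0000 = 0
Sum = 3 = 11
1s count = 2

even parity (2 ones in 11)


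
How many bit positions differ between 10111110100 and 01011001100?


XOR: 11100111000
Count of 1s: 6

6


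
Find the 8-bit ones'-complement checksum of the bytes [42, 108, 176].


Sum = 326 mod 256 = 70
Complement = 185

185


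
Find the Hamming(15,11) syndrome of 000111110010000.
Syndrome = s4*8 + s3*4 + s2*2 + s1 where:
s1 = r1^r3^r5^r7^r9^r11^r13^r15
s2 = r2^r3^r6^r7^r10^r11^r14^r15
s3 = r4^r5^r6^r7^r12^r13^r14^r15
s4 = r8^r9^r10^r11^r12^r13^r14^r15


s1=1, s2=1, s3=0, s4=0

Syndrome = 3 (error at position 3)


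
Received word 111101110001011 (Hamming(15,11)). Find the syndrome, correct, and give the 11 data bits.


Syndrome = 0: no error detected

Data: 10110001011 (no errors)


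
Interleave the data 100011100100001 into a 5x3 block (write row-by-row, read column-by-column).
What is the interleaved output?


Matrix:
  100
  011
  100
  100
  001
Read columns: 101100100001001

101100100001001


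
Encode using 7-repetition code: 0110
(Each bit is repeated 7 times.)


Each bit -> 7 copies

0000000111111111111110000000


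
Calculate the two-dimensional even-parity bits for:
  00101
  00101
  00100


Row parities: 001
Column parities: 00100

Row P: 001, Col P: 00100, Corner: 1


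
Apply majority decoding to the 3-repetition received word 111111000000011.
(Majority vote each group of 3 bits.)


Groups: 111, 111, 000, 000, 011
Majority votes: 11001

11001


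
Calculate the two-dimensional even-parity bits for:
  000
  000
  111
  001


Row parities: 0011
Column parities: 110

Row P: 0011, Col P: 110, Corner: 0


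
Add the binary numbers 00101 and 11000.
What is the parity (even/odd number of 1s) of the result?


00101 = 5
11000 = 24
Sum = 29 = 11101
1s count = 4

even parity (4 ones in 11101)


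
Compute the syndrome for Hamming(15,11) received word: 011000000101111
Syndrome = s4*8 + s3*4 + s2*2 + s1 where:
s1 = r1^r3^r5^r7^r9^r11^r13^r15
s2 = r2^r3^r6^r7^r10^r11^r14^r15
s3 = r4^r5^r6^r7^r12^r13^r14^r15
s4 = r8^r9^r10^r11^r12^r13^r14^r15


s1=1, s2=1, s3=0, s4=1

Syndrome = 11 (error at position 11)


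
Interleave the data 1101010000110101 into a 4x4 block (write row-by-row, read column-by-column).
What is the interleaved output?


Matrix:
  1101
  0100
  0011
  0101
Read columns: 1000110100101011

1000110100101011


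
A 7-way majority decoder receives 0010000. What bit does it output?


Ones: 1 out of 7
Threshold: 4

0 (1/7 voted 1)


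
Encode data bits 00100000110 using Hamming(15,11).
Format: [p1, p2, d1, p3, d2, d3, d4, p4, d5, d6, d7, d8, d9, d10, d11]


Parity bits: p1=1, p2=0, p3=1, p4=0

100101000000110


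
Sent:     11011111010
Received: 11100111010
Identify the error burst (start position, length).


XOR: 00111000000

Burst at position 2, length 3


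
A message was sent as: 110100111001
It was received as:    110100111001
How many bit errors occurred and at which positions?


XOR: 000000000000

0 errors (received matches sent)


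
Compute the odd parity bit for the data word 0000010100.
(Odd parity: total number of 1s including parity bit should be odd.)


Number of 1s in data: 2
Parity bit: 1

1


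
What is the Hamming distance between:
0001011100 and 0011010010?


XOR: 0010001110
Count of 1s: 4

4


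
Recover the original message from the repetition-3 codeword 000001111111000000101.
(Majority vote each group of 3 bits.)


Groups: 000, 001, 111, 111, 000, 000, 101
Majority votes: 0011001

0011001


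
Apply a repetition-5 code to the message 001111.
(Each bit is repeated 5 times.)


Each bit -> 5 copies

000000000011111111111111111111


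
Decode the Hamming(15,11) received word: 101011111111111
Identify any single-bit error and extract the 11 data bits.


Syndrome = 6: error at position 6

Data: 11011111111 (corrected bit 6)


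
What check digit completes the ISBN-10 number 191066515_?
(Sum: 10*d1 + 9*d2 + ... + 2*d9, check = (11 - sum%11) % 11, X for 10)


Weighted sum: 198
198 mod 11 = 0

Check digit: 0


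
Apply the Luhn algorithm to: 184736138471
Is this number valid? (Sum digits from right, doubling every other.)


Luhn sum = 59
59 mod 10 = 9

Invalid (Luhn sum mod 10 = 9)


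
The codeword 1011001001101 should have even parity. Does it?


Number of 1s: 7

No, parity error (7 ones)


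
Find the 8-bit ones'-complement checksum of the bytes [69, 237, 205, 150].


Sum = 661 mod 256 = 149
Complement = 106

106


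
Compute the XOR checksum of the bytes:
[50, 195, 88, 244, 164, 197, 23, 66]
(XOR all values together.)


XOR chain: 50 ^ 195 ^ 88 ^ 244 ^ 164 ^ 197 ^ 23 ^ 66 = 105

105


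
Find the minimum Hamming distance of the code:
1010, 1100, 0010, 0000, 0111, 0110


Comparing all pairs, minimum distance: 1
Can detect 0 errors, correct 0 errors

1


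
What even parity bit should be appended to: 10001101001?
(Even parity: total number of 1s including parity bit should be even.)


Number of 1s in data: 5
Parity bit: 1

1


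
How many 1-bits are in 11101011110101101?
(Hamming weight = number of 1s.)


Counting 1s in 11101011110101101

12


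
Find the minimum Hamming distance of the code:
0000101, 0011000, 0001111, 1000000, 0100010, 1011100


Comparing all pairs, minimum distance: 2
Can detect 1 errors, correct 0 errors

2


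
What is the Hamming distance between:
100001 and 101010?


XOR: 001011
Count of 1s: 3

3


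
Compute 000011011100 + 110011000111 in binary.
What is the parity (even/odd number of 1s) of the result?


000011011100 = 220
110011000111 = 3271
Sum = 3491 = 110110100011
1s count = 7

odd parity (7 ones in 110110100011)


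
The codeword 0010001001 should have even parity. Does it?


Number of 1s: 3

No, parity error (3 ones)


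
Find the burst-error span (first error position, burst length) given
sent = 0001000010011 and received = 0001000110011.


XOR: 0000000100000

Burst at position 7, length 1


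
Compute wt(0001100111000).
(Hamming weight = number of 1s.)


Counting 1s in 0001100111000

5


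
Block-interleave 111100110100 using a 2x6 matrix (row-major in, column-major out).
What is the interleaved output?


Matrix:
  111100
  110100
Read columns: 111110110000

111110110000


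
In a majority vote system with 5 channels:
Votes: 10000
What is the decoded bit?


Ones: 1 out of 5
Threshold: 3

0 (1/5 voted 1)


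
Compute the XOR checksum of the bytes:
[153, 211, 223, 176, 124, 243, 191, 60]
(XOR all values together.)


XOR chain: 153 ^ 211 ^ 223 ^ 176 ^ 124 ^ 243 ^ 191 ^ 60 = 41

41


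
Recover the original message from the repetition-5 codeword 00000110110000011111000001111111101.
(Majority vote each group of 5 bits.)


Groups: 00000, 11011, 00000, 11111, 00000, 11111, 11101
Majority votes: 0101011

0101011


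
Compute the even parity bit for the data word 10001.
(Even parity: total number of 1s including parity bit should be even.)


Number of 1s in data: 2
Parity bit: 0

0


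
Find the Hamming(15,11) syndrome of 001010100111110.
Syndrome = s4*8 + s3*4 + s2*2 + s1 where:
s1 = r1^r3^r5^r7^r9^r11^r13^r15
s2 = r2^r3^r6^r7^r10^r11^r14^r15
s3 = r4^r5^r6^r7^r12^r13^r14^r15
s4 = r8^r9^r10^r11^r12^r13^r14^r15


s1=1, s2=1, s3=1, s4=1

Syndrome = 15 (error at position 15)


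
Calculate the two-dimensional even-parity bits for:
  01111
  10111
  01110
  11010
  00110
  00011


Row parities: 001100
Column parities: 01001

Row P: 001100, Col P: 01001, Corner: 0


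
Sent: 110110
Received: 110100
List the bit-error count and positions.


XOR: 000010

1 error(s) at position(s): 4


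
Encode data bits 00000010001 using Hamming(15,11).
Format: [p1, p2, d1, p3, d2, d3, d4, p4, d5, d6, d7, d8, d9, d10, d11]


Parity bits: p1=0, p2=0, p3=1, p4=0

000100000010001


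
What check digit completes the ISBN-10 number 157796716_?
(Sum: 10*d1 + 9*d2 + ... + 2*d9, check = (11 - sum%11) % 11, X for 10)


Weighted sum: 287
287 mod 11 = 1

Check digit: X


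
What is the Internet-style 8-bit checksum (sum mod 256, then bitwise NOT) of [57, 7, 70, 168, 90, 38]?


Sum = 430 mod 256 = 174
Complement = 81

81


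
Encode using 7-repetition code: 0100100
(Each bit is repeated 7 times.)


Each bit -> 7 copies

0000000111111100000000000000111111100000000000000


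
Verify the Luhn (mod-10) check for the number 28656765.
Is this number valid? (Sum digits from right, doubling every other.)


Luhn sum = 38
38 mod 10 = 8

Invalid (Luhn sum mod 10 = 8)


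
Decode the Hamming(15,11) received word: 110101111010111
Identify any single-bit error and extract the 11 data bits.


Syndrome = 0: no error detected

Data: 00111010111 (no errors)


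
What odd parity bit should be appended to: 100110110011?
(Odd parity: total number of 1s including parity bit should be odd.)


Number of 1s in data: 7
Parity bit: 0

0


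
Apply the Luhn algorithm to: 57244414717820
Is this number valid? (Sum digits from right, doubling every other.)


Luhn sum = 57
57 mod 10 = 7

Invalid (Luhn sum mod 10 = 7)


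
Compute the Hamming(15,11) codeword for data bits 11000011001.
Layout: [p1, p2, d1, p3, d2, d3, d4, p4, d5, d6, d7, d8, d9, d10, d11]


Parity bits: p1=0, p2=1, p3=1, p4=1

011110010011001


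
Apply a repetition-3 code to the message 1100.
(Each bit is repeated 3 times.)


Each bit -> 3 copies

111111000000


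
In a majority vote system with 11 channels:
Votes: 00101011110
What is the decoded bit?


Ones: 6 out of 11
Threshold: 6

1 (6/11 voted 1)


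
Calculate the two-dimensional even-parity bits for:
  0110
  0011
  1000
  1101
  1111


Row parities: 00110
Column parities: 1111

Row P: 00110, Col P: 1111, Corner: 0


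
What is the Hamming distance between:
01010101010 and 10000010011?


XOR: 11010111001
Count of 1s: 7

7


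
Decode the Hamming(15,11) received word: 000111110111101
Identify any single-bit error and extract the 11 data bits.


Syndrome = 7: error at position 7

Data: 01100111101 (corrected bit 7)


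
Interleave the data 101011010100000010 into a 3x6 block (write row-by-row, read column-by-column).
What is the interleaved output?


Matrix:
  101011
  010100
  000010
Read columns: 100010100010101100

100010100010101100


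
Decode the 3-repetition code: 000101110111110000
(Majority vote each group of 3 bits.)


Groups: 000, 101, 110, 111, 110, 000
Majority votes: 011110

011110


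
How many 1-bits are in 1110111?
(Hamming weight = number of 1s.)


Counting 1s in 1110111

6


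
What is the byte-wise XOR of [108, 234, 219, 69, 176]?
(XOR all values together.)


XOR chain: 108 ^ 234 ^ 219 ^ 69 ^ 176 = 168

168


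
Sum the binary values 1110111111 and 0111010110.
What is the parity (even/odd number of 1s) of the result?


1110111111 = 959
0111010110 = 470
Sum = 1429 = 10110010101
1s count = 6

even parity (6 ones in 10110010101)


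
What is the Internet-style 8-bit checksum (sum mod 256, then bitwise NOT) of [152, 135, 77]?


Sum = 364 mod 256 = 108
Complement = 147

147


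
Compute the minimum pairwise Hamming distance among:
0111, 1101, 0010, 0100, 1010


Comparing all pairs, minimum distance: 1
Can detect 0 errors, correct 0 errors

1


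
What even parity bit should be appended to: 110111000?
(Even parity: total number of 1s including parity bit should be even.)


Number of 1s in data: 5
Parity bit: 1

1


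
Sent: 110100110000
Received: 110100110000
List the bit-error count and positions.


XOR: 000000000000

0 errors (received matches sent)


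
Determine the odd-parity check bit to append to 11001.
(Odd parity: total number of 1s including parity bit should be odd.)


Number of 1s in data: 3
Parity bit: 0

0


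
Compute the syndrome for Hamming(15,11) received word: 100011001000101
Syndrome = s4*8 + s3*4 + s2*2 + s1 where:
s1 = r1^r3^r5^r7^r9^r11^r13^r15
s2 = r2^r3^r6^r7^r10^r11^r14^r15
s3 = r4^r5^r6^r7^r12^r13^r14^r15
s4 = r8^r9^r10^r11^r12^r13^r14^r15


s1=1, s2=0, s3=0, s4=1

Syndrome = 9 (error at position 9)


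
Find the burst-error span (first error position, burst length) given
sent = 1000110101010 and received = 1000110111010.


XOR: 0000000010000

Burst at position 8, length 1


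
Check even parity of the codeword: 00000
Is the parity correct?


Number of 1s: 0

Yes, parity is correct (0 ones)


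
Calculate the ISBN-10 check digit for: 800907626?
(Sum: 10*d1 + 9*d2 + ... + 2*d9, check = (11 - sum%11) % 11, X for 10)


Weighted sum: 220
220 mod 11 = 0

Check digit: 0


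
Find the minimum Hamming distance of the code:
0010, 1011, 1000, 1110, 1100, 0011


Comparing all pairs, minimum distance: 1
Can detect 0 errors, correct 0 errors

1


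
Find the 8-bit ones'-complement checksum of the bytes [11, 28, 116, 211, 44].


Sum = 410 mod 256 = 154
Complement = 101

101


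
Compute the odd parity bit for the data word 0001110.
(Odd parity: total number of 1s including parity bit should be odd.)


Number of 1s in data: 3
Parity bit: 0

0


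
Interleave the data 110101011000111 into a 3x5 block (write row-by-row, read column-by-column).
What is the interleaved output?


Matrix:
  11010
  10110
  00111
Read columns: 110100011111001

110100011111001


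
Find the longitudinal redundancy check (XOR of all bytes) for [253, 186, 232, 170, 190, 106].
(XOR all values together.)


XOR chain: 253 ^ 186 ^ 232 ^ 170 ^ 190 ^ 106 = 209

209


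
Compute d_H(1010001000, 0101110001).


XOR: 1111111001
Count of 1s: 8

8


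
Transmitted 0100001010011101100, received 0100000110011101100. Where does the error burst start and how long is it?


XOR: 0000001100000000000

Burst at position 6, length 2


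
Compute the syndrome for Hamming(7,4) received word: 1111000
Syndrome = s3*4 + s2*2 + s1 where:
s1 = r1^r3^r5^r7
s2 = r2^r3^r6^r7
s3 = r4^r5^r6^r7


s1=0, s2=0, s3=1

Syndrome = 4 (error at position 4)


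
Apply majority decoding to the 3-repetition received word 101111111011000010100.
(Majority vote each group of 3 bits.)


Groups: 101, 111, 111, 011, 000, 010, 100
Majority votes: 1111000

1111000


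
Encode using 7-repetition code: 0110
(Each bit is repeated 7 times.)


Each bit -> 7 copies

0000000111111111111110000000


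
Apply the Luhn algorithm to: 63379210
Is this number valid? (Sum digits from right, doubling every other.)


Luhn sum = 32
32 mod 10 = 2

Invalid (Luhn sum mod 10 = 2)


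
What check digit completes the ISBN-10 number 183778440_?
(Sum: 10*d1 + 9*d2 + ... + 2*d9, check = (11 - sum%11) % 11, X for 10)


Weighted sum: 265
265 mod 11 = 1

Check digit: X


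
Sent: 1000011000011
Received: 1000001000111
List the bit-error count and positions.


XOR: 0000010000100

2 error(s) at position(s): 5, 10


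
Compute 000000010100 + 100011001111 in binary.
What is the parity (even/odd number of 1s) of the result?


000000010100 = 20
100011001111 = 2255
Sum = 2275 = 100011100011
1s count = 6

even parity (6 ones in 100011100011)


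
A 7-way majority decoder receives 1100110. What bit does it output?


Ones: 4 out of 7
Threshold: 4

1 (4/7 voted 1)


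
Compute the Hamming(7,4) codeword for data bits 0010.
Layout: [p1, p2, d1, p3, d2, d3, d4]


Parity bits: p1=0, p2=1, p3=1

0101010


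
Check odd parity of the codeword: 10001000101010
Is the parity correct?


Number of 1s: 5

Yes, parity is correct (5 ones)


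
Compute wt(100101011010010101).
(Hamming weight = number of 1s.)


Counting 1s in 100101011010010101

9


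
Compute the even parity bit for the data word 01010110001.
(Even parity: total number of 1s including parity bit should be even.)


Number of 1s in data: 5
Parity bit: 1

1


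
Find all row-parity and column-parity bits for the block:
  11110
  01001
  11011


Row parities: 000
Column parities: 01100

Row P: 000, Col P: 01100, Corner: 0


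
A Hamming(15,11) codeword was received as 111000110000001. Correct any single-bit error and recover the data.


Syndrome = 0: no error detected

Data: 10010000001 (no errors)


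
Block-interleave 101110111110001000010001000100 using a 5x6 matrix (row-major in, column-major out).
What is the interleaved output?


Matrix:
  101110
  111110
  001000
  010001
  000100
Read columns: 110000101011100110011100000010

110000101011100110011100000010


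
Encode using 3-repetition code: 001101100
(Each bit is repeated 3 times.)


Each bit -> 3 copies

000000111111000111111000000


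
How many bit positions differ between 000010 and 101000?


XOR: 101010
Count of 1s: 3

3


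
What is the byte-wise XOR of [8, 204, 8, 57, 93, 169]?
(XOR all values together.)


XOR chain: 8 ^ 204 ^ 8 ^ 57 ^ 93 ^ 169 = 1

1


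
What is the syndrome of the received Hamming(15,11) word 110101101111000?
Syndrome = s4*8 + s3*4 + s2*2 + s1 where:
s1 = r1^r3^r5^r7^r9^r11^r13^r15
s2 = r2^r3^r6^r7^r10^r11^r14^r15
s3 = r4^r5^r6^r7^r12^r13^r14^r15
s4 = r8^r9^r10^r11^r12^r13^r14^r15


s1=0, s2=1, s3=0, s4=0

Syndrome = 2 (error at position 2)


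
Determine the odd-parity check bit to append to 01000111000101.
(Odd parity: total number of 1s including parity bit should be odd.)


Number of 1s in data: 6
Parity bit: 1

1


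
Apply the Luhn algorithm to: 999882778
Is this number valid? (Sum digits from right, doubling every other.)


Luhn sum = 66
66 mod 10 = 6

Invalid (Luhn sum mod 10 = 6)


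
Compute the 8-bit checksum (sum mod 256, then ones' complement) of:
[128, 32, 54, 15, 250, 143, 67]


Sum = 689 mod 256 = 177
Complement = 78

78


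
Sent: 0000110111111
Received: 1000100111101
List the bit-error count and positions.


XOR: 1000010000010

3 error(s) at position(s): 0, 5, 11


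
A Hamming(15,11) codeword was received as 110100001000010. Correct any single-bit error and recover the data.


Syndrome = 0: no error detected

Data: 00001000010 (no errors)


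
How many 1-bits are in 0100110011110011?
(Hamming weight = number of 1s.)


Counting 1s in 0100110011110011

9


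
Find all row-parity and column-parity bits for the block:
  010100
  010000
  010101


Row parities: 011
Column parities: 010001

Row P: 011, Col P: 010001, Corner: 0


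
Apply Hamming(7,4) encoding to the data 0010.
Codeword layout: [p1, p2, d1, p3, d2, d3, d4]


Parity bits: p1=0, p2=1, p3=1

0101010


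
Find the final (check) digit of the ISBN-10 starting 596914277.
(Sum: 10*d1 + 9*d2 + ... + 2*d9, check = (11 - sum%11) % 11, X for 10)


Weighted sum: 311
311 mod 11 = 3

Check digit: 8


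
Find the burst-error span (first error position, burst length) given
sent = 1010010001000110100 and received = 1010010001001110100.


XOR: 0000000000001000000

Burst at position 12, length 1


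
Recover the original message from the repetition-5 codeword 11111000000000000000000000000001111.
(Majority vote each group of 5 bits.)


Groups: 11111, 00000, 00000, 00000, 00000, 00000, 01111
Majority votes: 1000001

1000001


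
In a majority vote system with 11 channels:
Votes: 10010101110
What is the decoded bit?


Ones: 6 out of 11
Threshold: 6

1 (6/11 voted 1)


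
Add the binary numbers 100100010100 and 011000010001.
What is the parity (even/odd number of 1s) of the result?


100100010100 = 2324
011000010001 = 1553
Sum = 3877 = 111100100101
1s count = 7

odd parity (7 ones in 111100100101)


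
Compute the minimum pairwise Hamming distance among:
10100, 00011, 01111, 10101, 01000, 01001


Comparing all pairs, minimum distance: 1
Can detect 0 errors, correct 0 errors

1


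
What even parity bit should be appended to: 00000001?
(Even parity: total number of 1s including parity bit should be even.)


Number of 1s in data: 1
Parity bit: 1

1


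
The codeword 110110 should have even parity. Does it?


Number of 1s: 4

Yes, parity is correct (4 ones)


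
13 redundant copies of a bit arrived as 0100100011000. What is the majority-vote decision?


Ones: 4 out of 13
Threshold: 7

0 (4/13 voted 1)


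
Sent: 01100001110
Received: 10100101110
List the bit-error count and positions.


XOR: 11000100000

3 error(s) at position(s): 0, 1, 5


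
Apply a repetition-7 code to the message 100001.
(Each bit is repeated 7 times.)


Each bit -> 7 copies

111111100000000000000000000000000001111111


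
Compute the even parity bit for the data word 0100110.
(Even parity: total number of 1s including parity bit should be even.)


Number of 1s in data: 3
Parity bit: 1

1


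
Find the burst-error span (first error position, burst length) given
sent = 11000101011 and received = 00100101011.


XOR: 11100000000

Burst at position 0, length 3


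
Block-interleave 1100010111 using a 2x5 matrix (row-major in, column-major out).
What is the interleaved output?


Matrix:
  11000
  10111
Read columns: 1110010101

1110010101


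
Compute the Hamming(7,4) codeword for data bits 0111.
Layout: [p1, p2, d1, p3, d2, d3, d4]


Parity bits: p1=0, p2=0, p3=1

0001111


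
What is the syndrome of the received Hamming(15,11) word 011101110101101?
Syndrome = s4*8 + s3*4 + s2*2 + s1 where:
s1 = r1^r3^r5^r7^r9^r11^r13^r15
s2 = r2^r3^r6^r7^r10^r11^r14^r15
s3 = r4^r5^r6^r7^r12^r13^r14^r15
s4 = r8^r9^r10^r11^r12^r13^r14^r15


s1=0, s2=0, s3=0, s4=1

Syndrome = 8 (error at position 8)


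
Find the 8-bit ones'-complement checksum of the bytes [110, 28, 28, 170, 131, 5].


Sum = 472 mod 256 = 216
Complement = 39

39


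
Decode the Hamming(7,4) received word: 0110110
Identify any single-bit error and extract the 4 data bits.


Syndrome = 2: error at position 2

Data: 1110 (corrected bit 2)


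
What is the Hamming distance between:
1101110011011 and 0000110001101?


XOR: 1101000010110
Count of 1s: 6

6


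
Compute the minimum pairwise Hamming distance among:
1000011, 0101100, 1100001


Comparing all pairs, minimum distance: 2
Can detect 1 errors, correct 0 errors

2
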